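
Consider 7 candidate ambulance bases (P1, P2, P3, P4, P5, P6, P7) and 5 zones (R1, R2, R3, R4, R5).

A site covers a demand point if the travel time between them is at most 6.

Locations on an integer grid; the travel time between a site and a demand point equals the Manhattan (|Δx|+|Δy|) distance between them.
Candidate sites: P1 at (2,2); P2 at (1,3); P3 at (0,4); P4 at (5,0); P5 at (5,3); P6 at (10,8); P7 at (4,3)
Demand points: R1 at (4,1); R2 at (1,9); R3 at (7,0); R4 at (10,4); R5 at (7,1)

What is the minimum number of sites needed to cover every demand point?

2

Coverage sets (demand points within 6 of each site):
  P1: {R1, R5}
  P2: {R1, R2}
  P3: {R2}
  P4: {R1, R3, R5}
  P5: {R1, R3, R4, R5}
  P6: {R4}
  P7: {R1, R3, R5}
No single site covers all 5 demand points.
But {P2, P5} covers everything, so the minimum is 2.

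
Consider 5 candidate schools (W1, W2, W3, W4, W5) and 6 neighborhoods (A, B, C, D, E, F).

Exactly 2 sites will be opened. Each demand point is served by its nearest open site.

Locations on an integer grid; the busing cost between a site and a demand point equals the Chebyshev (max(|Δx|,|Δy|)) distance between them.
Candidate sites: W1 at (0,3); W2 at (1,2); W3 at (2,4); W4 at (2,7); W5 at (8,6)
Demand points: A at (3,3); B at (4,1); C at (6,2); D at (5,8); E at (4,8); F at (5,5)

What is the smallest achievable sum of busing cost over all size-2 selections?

Open {W3, W4}.
  A→W3 1, B→W3 3, C→W3 4, D→W4 3, E→W4 2, F→W3 3  ⇒ total 16.
Compare {W2, W4}: total 18.
Compare {W3, W5}: total 18.
No size-2 selection does better; minimum is 16.

16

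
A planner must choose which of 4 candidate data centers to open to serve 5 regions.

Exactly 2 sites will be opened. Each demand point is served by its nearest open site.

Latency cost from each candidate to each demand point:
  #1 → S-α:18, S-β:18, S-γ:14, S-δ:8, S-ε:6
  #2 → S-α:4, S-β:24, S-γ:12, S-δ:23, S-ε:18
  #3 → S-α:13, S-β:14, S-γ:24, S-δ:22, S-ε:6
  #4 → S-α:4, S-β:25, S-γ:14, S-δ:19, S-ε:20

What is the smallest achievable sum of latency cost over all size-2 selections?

48

Open {#1, #2}.
  S-α→#2 4, S-β→#1 18, S-γ→#2 12, S-δ→#1 8, S-ε→#1 6  ⇒ total 48.
Compare {#1, #4}: total 50.
Compare {#1, #3}: total 55.
No size-2 selection does better; minimum is 48.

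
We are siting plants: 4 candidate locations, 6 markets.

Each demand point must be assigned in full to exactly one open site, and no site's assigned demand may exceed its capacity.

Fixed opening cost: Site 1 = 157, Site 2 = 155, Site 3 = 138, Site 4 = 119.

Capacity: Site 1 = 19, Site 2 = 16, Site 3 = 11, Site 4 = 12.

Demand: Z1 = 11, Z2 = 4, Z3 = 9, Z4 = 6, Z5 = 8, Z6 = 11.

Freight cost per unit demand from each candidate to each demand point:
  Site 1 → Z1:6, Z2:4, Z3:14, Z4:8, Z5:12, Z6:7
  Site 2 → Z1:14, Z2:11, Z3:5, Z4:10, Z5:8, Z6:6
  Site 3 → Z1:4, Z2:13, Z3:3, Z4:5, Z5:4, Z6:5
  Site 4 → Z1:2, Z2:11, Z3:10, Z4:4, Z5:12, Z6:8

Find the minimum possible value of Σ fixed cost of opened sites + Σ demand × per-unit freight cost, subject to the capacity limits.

821

Open {Site 1, Site 2, Site 3, Site 4}; cheapest assignment that respects the capacities:
  Site 1 (cap 19, load 15): Z2, Z6 — cost 4×4 + 11×7 = 93
  Site 2 (cap 16, load 15): Z3, Z4 — cost 9×5 + 6×10 = 105
  Site 3 (cap 11, load 8): Z5 — cost 8×4 = 32
  Site 4 (cap 12, load 11): Z1 — cost 11×2 = 22
  Shipping 252, fixed 569 → total 821.
  Any other capacity-feasible assignment to {Site 1, Site 2, Site 3, Site 4} ships for at least 252.
Total demand is 49 and no other set of sites has combined capacity ≥ 49, so {Site 1, Site 2, Site 3, Site 4} is the only feasible choice of open sites. Minimum: 821.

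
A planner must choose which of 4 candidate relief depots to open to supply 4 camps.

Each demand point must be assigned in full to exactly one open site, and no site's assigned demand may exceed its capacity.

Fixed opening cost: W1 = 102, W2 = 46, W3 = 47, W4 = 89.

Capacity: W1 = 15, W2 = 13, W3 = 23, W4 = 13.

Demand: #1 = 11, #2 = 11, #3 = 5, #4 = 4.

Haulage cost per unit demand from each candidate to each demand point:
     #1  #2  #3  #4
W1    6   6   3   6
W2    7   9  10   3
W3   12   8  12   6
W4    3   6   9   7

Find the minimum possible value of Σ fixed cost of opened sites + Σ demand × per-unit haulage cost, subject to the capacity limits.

341

Open {W3, W4}; cheapest assignment that respects the capacities:
  W3 (cap 23, load 20): #2, #3, #4 — cost 11×8 + 5×12 + 4×6 = 172
  W4 (cap 13, load 11): #1 — cost 11×3 = 33
  Shipping 205, fixed 136 → total 341.
  Any other capacity-feasible assignment to {W3, W4} ships for at least 205.
Compare {W2, W3}: its best feasible assignment gives total 342.
Compare {W2, W3, W4}: its best feasible assignment gives total 365.
Every other set of open sites that can feasibly serve all demand totals ≥ 342 even under its best assignment. Minimum: 341.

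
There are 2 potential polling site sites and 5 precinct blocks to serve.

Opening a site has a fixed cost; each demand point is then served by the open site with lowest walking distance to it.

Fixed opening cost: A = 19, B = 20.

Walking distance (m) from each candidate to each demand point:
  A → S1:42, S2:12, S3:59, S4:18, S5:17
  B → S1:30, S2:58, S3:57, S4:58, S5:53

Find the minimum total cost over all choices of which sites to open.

167

Open {A}: assign each demand point to its cheapest open site.
  S1→A 42, S2→A 12, S3→A 59, S4→A 18, S5→A 17
  walking distance 148, fixed 19 → total 167.
Compare {A, B}: walking distance 134 + fixed 39 = 173.
Compare {B}: walking distance 256 + fixed 20 = 276.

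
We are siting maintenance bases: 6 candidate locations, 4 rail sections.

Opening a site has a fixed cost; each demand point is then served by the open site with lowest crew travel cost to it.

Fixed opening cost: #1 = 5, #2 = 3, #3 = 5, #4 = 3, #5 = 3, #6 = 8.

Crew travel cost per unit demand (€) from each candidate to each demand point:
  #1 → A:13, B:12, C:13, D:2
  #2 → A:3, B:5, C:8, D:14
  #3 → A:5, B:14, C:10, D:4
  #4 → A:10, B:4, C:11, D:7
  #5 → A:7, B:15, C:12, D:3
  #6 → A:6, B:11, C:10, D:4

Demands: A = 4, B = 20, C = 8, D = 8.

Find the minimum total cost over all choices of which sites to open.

Open {#1, #2, #4}: assign each demand point to its cheapest open site.
  A→#2 4×3=12, B→#4 20×4=80, C→#2 8×8=64, D→#1 8×2=16
  crew travel cost 172, fixed 11 → total 183.
Compare {#1, #2, #4, #5}: crew travel cost 172 + fixed 14 = 186.
Compare {#1, #2, #3, #4}: crew travel cost 172 + fixed 16 = 188.
Compare {#2, #4, #5}: crew travel cost 180 + fixed 9 = 189.
All other subsets cost ≥ 186. Minimum total cost: 183.

183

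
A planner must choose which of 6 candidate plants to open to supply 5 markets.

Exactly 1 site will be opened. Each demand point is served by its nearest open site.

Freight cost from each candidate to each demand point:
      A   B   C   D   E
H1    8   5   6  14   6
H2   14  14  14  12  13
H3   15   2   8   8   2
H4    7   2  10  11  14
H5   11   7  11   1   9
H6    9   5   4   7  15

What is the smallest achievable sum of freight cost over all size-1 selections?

35

Open {H3}.
  A→H3 15, B→H3 2, C→H3 8, D→H3 8, E→H3 2  ⇒ total 35.
Compare {H1}: total 39.
Compare {H5}: total 39.
No size-1 selection does better; minimum is 35.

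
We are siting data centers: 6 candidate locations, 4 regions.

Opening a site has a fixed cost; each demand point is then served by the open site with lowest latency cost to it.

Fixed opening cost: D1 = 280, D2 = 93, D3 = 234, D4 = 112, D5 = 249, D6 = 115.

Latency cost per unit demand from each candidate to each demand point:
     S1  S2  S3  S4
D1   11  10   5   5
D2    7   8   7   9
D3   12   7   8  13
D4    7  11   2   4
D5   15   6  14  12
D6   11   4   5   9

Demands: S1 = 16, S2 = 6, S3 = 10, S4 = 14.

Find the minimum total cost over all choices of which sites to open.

Open {D4}: assign each demand point to its cheapest open site.
  S1→D4 16×7=112, S2→D4 6×11=66, S3→D4 10×2=20, S4→D4 14×4=56
  latency cost 254, fixed 112 → total 366.
Compare {D4, D6}: latency cost 212 + fixed 227 = 439.
Compare {D2, D4}: latency cost 236 + fixed 205 = 441.
Compare {D2}: latency cost 356 + fixed 93 = 449.
All other subsets cost ≥ 439. Minimum total cost: 366.

366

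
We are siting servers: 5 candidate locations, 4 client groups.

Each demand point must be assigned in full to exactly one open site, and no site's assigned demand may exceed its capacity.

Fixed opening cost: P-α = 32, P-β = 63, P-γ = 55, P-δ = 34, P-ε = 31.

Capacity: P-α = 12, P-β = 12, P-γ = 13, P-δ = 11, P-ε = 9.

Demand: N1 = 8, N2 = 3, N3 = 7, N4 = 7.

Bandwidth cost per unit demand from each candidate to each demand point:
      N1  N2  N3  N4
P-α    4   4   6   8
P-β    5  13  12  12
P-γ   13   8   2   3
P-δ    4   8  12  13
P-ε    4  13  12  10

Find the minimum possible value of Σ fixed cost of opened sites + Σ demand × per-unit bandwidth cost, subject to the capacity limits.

Open {P-α, P-γ, P-ε}; cheapest assignment that respects the capacities:
  P-α (cap 12, load 10): N2, N3 — cost 3×4 + 7×6 = 54
  P-γ (cap 13, load 7): N4 — cost 7×3 = 21
  P-ε (cap 9, load 8): N1 — cost 8×4 = 32
  Shipping 107, fixed 118 → total 225.
  Any other capacity-feasible assignment to {P-α, P-γ, P-ε} ships for at least 107.
Compare {P-α, P-γ, P-δ}: its best feasible assignment gives total 228.
Compare {P-α, P-δ, P-ε}: its best feasible assignment gives total 253.
Every other set of open sites that can feasibly serve all demand totals ≥ 228 even under its best assignment. Minimum: 225.

225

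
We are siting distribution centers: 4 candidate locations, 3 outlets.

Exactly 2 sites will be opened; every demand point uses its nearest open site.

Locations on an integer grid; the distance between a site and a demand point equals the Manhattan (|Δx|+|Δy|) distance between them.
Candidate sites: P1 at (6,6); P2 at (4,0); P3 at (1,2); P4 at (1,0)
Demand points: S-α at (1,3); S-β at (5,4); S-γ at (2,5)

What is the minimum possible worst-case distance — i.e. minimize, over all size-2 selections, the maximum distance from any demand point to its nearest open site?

Open {P1, P3}.
  Farthest demand point is S-γ at distance 4 (to P3); all others are ≤ 4.
With {P1, P4} the worst case is 5.
With {P2, P3} the worst case is 5.
No size-2 selection achieves below 4.

4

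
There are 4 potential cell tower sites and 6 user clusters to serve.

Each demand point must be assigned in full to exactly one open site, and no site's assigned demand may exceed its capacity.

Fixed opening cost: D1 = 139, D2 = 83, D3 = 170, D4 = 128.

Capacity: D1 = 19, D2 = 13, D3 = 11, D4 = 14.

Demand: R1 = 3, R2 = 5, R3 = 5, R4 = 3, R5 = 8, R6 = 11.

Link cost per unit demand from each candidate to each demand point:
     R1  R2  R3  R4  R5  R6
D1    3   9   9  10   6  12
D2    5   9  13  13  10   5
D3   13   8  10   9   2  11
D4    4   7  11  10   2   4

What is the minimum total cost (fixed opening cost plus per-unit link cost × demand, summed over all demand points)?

540

Open {D1, D2, D4}; cheapest assignment that respects the capacities:
  D1 (cap 19, load 11): R1, R3, R4 — cost 3×3 + 5×9 + 3×10 = 84
  D2 (cap 13, load 11): R6 — cost 11×5 = 55
  D4 (cap 14, load 13): R2, R5 — cost 5×7 + 8×2 = 51
  Shipping 190, fixed 350 → total 540.
  Any other capacity-feasible assignment to {D1, D2, D4} ships for at least 190.
Compare {D2, D3, D4}: its best feasible assignment gives total 581.
Compare {D1, D2, D3}: its best feasible assignment gives total 589.
Every other set of open sites that can feasibly serve all demand totals ≥ 581 even under its best assignment. Minimum: 540.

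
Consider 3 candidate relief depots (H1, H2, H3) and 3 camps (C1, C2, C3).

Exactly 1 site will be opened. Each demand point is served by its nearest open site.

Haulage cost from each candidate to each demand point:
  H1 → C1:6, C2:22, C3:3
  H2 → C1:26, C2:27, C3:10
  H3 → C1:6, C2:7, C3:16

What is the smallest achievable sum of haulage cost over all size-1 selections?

29

Open {H3}.
  C1→H3 6, C2→H3 7, C3→H3 16  ⇒ total 29.
Compare {H1}: total 31.
Compare {H2}: total 63.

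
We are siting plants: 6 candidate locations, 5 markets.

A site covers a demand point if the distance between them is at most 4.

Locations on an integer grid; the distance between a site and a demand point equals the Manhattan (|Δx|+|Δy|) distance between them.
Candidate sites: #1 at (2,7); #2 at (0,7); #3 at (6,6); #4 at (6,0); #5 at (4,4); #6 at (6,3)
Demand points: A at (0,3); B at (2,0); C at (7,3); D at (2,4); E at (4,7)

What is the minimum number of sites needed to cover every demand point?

Coverage sets (demand points within 4 of each site):
  #1: {D, E}
  #2: {A, E}
  #3: {C, E}
  #4: {B, C}
  #5: {C, D, E}
  #6: {C}
No 2 sites suffice: every size-2 union leaves at least one demand point uncovered.
But {#1, #2, #4} covers everything, so the minimum is 3.

3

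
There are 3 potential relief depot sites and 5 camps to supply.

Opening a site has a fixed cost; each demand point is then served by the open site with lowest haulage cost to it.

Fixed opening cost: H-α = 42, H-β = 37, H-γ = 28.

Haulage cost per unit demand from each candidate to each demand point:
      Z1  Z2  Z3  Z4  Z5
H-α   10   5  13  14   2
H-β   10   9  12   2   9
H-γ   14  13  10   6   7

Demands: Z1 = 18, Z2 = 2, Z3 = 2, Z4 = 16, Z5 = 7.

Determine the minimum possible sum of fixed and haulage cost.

Open {H-α, H-β}: assign each demand point to its cheapest open site.
  Z1→H-α 18×10=180, Z2→H-α 2×5=10, Z3→H-β 2×12=24, Z4→H-β 16×2=32, Z5→H-α 7×2=14
  haulage cost 260, fixed 79 → total 339.
Compare {H-β}: haulage cost 317 + fixed 37 = 354.
Compare {H-α, H-β, H-γ}: haulage cost 256 + fixed 107 = 363.
Compare {H-β, H-γ}: haulage cost 299 + fixed 65 = 364.
All other subsets cost ≥ 354. Minimum total cost: 339.

339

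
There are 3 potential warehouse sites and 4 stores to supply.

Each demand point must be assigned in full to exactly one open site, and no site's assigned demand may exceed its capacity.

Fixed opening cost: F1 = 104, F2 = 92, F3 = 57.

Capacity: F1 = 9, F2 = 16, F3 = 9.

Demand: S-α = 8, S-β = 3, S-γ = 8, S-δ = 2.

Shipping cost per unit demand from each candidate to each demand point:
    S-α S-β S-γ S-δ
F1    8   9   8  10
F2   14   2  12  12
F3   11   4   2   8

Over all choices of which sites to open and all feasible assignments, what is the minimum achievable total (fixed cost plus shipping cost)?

307

Open {F2, F3}; cheapest assignment that respects the capacities:
  F2 (cap 16, load 13): S-α, S-β, S-δ — cost 8×14 + 3×2 + 2×12 = 142
  F3 (cap 9, load 8): S-γ — cost 8×2 = 16
  Shipping 158, fixed 149 → total 307.
  Any other capacity-feasible assignment to {F2, F3} ships for at least 158.
Compare {F1, F2, F3}: its best feasible assignment gives total 363.
Compare {F1, F2}: its best feasible assignment gives total 386.
Every other set of open sites that can feasibly serve all demand totals ≥ 363 even under its best assignment. Minimum: 307.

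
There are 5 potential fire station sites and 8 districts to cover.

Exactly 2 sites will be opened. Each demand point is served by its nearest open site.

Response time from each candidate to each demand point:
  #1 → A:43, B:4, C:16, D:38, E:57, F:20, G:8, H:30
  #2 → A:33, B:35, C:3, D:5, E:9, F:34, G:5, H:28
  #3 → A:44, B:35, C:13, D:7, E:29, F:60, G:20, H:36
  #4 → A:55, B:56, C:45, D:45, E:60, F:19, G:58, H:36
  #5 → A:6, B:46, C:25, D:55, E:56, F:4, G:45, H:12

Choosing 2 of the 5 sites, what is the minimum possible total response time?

79

Open {#2, #5}.
  A→#5 6, B→#2 35, C→#2 3, D→#2 5, E→#2 9, F→#5 4, G→#2 5, H→#5 12  ⇒ total 79.
Compare {#1, #2}: total 107.
Compare {#3, #5}: total 126.
No size-2 selection does better; minimum is 79.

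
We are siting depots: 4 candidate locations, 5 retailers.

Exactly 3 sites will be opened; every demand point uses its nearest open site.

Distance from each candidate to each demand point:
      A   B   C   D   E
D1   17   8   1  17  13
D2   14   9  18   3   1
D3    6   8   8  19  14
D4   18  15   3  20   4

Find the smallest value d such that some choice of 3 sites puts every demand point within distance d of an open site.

Open {D1, D2, D3}.
  Farthest demand point is B at distance 8 (to D1); all others are ≤ 8.
With {D2, D3, D4} the worst case is 8.
With {D1, D2, D4} the worst case is 14.
No size-3 selection achieves below 8.

8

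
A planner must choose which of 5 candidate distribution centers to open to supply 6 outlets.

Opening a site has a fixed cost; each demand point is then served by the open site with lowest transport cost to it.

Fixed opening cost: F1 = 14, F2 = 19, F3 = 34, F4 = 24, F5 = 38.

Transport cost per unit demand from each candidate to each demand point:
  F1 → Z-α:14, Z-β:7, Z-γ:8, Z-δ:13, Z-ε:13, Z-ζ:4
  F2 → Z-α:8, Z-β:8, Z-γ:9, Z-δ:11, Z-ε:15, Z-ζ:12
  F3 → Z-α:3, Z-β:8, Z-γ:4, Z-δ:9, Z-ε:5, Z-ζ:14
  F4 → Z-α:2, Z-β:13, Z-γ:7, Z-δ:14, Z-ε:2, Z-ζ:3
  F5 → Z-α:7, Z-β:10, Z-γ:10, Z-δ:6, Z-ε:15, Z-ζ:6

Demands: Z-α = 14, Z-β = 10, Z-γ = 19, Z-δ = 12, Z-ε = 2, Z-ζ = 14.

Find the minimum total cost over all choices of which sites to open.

396

Open {F3, F4}: assign each demand point to its cheapest open site.
  Z-α→F4 14×2=28, Z-β→F3 10×8=80, Z-γ→F3 19×4=76, Z-δ→F3 12×9=108, Z-ε→F4 2×2=4, Z-ζ→F4 14×3=42
  transport cost 338, fixed 58 → total 396.
Compare {F3, F4, F5}: transport cost 302 + fixed 96 = 398.
Compare {F1, F3, F4}: transport cost 328 + fixed 72 = 400.
Compare {F1, F3, F4, F5}: transport cost 292 + fixed 110 = 402.
All other subsets cost ≥ 398. Minimum total cost: 396.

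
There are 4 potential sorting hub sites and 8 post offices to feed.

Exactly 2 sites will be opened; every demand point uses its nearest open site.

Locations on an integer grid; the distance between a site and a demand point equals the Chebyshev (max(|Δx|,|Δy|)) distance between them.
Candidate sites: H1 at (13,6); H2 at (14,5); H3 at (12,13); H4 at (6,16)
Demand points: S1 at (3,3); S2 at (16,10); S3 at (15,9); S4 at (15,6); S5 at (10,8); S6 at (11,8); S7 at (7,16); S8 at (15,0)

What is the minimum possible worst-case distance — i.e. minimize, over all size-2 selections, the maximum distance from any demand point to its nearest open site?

10

Open {H1, H2}.
  Farthest demand point is S1 at distance 10 (to H1); all others are ≤ 10.
With {H1, H3} the worst case is 10.
With {H1, H4} the worst case is 10.
No size-2 selection achieves below 10.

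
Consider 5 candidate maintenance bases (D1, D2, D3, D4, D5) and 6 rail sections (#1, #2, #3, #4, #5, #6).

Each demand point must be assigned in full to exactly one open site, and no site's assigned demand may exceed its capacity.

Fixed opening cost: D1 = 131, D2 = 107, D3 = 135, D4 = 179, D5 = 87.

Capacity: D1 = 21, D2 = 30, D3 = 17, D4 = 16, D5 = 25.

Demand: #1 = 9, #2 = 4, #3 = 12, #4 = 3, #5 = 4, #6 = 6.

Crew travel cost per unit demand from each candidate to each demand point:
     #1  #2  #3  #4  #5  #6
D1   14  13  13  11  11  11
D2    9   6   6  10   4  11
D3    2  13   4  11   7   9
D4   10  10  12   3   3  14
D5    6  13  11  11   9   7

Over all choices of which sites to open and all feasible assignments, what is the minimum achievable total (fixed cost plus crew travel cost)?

Open {D2, D5}; cheapest assignment that respects the capacities:
  D2 (cap 30, load 23): #2, #3, #4, #5 — cost 4×6 + 12×6 + 3×10 + 4×4 = 142
  D5 (cap 25, load 15): #1, #6 — cost 9×6 + 6×7 = 96
  Shipping 238, fixed 194 → total 432.
  Any other capacity-feasible assignment to {D2, D5} ships for at least 238.
Compare {D2, D3}: its best feasible assignment gives total 456.
Compare {D3, D5}: its best feasible assignment gives total 479.
Every other set of open sites that can feasibly serve all demand totals ≥ 456 even under its best assignment. Minimum: 432.

432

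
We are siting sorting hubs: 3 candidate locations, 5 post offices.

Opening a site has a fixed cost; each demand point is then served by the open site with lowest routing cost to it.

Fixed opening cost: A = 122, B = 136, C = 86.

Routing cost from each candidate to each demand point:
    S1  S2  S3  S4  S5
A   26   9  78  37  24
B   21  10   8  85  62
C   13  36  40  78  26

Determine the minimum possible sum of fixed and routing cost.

279

Open {C}: assign each demand point to its cheapest open site.
  S1→C 13, S2→C 36, S3→C 40, S4→C 78, S5→C 26
  routing cost 193, fixed 86 → total 279.
Compare {A}: routing cost 174 + fixed 122 = 296.
Compare {B}: routing cost 186 + fixed 136 = 322.
Compare {A, C}: routing cost 123 + fixed 208 = 331.
All other subsets cost ≥ 296. Minimum total cost: 279.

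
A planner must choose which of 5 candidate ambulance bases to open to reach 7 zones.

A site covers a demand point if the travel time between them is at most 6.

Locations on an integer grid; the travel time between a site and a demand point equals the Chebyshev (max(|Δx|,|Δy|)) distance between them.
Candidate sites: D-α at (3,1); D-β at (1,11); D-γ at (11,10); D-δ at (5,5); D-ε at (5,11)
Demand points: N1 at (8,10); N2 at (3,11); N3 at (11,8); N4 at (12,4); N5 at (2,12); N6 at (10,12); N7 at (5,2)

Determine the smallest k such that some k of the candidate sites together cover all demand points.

3

Coverage sets (demand points within 6 of each site):
  D-α: {N7}
  D-β: {N2, N5}
  D-γ: {N1, N3, N4, N6}
  D-δ: {N1, N2, N3, N7}
  D-ε: {N1, N2, N3, N5, N6}
No 2 sites suffice: every size-2 union leaves at least one demand point uncovered.
But {D-α, D-β, D-γ} covers everything, so the minimum is 3.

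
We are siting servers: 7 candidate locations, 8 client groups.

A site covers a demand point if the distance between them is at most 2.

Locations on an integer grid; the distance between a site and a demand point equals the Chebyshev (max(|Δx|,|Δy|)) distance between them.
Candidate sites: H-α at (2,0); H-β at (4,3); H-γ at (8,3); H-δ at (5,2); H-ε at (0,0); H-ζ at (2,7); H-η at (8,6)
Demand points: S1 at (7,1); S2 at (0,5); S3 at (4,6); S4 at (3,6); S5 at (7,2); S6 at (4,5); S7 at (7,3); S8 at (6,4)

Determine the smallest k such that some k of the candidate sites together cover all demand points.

Coverage sets (demand points within 2 of each site):
  H-α: {}
  H-β: {S6, S8}
  H-γ: {S1, S5, S7, S8}
  H-δ: {S1, S5, S7, S8}
  H-ε: {}
  H-ζ: {S2, S3, S4, S6}
  H-η: {S8}
No single site covers all 8 demand points.
But {H-γ, H-ζ} covers everything, so the minimum is 2.

2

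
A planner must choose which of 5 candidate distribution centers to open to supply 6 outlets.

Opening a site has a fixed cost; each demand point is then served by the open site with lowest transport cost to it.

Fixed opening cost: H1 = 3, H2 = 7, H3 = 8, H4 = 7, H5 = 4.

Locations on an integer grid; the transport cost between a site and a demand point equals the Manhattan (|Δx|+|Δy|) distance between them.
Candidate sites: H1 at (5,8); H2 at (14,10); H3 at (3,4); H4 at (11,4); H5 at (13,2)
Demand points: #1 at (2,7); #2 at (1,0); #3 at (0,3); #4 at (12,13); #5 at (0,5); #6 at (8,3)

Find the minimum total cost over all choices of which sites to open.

Open {H2, H3}: assign each demand point to its cheapest open site.
  #1→H3 4, #2→H3 6, #3→H3 4, #4→H2 5, #5→H3 4, #6→H3 6
  transport cost 29, fixed 15 → total 44.
Compare {H1, H3}: transport cost 36 + fixed 11 = 47.
Compare {H3, H4}: transport cost 32 + fixed 15 = 47.
Compare {H1, H2, H3}: transport cost 29 + fixed 18 = 47.
All other subsets cost ≥ 47. Minimum total cost: 44.

44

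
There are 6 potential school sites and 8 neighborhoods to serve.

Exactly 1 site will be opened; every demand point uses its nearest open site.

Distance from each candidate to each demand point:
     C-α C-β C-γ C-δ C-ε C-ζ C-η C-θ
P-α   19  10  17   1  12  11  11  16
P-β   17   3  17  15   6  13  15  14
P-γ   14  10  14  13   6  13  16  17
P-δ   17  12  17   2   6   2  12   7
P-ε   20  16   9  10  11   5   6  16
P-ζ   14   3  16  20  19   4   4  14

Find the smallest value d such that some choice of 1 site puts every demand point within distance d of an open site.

Open {P-β}.
  Farthest demand point is C-α at distance 17 (to P-β); all others are ≤ 17.
With {P-γ} the worst case is 17.
With {P-δ} the worst case is 17.
No size-1 selection achieves below 17.

17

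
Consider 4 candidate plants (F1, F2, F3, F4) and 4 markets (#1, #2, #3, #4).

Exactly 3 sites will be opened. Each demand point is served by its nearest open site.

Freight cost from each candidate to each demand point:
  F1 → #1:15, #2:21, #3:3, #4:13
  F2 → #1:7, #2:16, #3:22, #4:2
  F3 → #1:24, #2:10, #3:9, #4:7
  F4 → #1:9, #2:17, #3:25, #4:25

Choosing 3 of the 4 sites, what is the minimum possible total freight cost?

Open {F1, F2, F3}.
  #1→F2 7, #2→F3 10, #3→F1 3, #4→F2 2  ⇒ total 22.
Compare {F1, F2, F4}: total 28.
Compare {F2, F3, F4}: total 28.
No size-3 selection does better; minimum is 22.

22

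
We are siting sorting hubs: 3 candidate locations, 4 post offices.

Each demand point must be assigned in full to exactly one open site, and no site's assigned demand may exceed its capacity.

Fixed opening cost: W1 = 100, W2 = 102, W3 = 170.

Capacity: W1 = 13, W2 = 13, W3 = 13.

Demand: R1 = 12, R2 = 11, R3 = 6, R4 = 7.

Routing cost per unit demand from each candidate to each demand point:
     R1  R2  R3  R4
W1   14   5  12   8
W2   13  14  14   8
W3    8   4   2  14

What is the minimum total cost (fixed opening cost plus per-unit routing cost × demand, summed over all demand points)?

Open {W1, W2, W3}; cheapest assignment that respects the capacities:
  W1 (cap 13, load 11): R2 — cost 11×5 = 55
  W2 (cap 13, load 13): R3, R4 — cost 6×14 + 7×8 = 140
  W3 (cap 13, load 12): R1 — cost 12×8 = 96
  Shipping 291, fixed 372 → total 663.
  Any other capacity-feasible assignment to {W1, W2, W3} ships for at least 291.
Total demand is 36 and no other set of sites has combined capacity ≥ 36, so {W1, W2, W3} is the only feasible choice of open sites. Minimum: 663.

663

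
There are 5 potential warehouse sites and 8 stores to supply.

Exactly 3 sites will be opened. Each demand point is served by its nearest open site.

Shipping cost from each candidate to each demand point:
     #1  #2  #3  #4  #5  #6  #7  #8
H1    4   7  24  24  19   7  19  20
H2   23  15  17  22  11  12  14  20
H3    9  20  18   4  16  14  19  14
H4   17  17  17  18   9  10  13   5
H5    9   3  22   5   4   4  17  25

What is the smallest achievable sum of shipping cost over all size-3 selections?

Open {H1, H4, H5}.
  #1→H1 4, #2→H5 3, #3→H4 17, #4→H5 5, #5→H5 4, #6→H5 4, #7→H4 13, #8→H4 5  ⇒ total 55.
Compare {H3, H4, H5}: total 59.
Compare {H2, H4, H5}: total 60.
No size-3 selection does better; minimum is 55.

55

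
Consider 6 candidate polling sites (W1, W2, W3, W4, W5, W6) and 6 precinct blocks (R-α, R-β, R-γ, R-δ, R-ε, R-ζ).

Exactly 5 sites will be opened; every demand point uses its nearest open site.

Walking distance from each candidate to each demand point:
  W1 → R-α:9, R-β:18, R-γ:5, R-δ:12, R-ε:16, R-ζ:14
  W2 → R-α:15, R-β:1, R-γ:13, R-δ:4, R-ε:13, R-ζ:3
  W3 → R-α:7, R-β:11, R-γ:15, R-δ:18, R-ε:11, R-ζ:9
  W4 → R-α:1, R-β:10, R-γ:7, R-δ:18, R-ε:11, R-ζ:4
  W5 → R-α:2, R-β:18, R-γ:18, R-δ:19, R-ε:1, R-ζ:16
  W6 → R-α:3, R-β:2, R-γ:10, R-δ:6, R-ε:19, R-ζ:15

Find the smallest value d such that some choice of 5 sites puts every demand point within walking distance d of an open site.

5

Open {W1, W2, W3, W4, W5}.
  Farthest demand point is R-γ at walking distance 5 (to W1); all others are ≤ 5.
With {W1, W2, W3, W5, W6} the worst case is 5.
With {W1, W2, W4, W5, W6} the worst case is 5.
No size-5 selection achieves below 5.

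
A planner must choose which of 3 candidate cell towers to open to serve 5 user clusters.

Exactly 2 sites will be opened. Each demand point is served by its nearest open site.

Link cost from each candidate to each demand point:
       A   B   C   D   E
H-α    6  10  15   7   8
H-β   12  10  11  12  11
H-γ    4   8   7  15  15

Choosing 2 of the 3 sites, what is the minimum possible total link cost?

Open {H-α, H-γ}.
  A→H-γ 4, B→H-γ 8, C→H-γ 7, D→H-α 7, E→H-α 8  ⇒ total 34.
Compare {H-α, H-β}: total 42.
Compare {H-β, H-γ}: total 42.

34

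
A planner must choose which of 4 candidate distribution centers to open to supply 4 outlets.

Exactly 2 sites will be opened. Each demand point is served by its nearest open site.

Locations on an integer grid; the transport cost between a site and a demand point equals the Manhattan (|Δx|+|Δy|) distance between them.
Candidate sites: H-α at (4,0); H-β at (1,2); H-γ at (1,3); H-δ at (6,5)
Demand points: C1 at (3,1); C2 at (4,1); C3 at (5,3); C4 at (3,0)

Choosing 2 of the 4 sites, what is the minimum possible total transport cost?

7

Open {H-α, H-δ}.
  C1→H-α 2, C2→H-α 1, C3→H-δ 3, C4→H-α 1  ⇒ total 7.
Compare {H-α, H-β}: total 8.
Compare {H-α, H-γ}: total 8.
No size-2 selection does better; minimum is 7.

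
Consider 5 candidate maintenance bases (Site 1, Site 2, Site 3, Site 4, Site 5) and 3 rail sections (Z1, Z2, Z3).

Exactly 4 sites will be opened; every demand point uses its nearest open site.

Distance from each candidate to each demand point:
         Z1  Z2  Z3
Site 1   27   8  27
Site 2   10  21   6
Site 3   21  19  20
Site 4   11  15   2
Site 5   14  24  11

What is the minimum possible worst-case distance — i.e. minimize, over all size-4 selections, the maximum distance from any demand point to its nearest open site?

10

Open {Site 1, Site 2, Site 3, Site 4}.
  Farthest demand point is Z1 at distance 10 (to Site 2); all others are ≤ 10.
With {Site 1, Site 2, Site 3, Site 5} the worst case is 10.
With {Site 1, Site 2, Site 4, Site 5} the worst case is 10.
No size-4 selection achieves below 10.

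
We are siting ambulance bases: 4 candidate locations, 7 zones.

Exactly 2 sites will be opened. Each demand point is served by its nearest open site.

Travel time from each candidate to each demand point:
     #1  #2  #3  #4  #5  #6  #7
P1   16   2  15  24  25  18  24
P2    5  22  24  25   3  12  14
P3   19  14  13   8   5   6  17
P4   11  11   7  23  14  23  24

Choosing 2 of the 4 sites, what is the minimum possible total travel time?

Open {P2, P3}.
  #1→P2 5, #2→P3 14, #3→P3 13, #4→P3 8, #5→P2 3, #6→P3 6, #7→P2 14  ⇒ total 63.
Compare {P3, P4}: total 65.
Compare {P1, P3}: total 67.
No size-2 selection does better; minimum is 63.

63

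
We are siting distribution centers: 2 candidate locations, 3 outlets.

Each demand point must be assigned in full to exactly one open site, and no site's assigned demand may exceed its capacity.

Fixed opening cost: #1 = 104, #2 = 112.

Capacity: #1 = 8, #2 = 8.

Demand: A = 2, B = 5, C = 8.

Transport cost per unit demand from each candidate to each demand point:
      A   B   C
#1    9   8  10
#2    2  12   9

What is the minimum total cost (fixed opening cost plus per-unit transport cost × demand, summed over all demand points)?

346

Open {#1, #2}; cheapest assignment that respects the capacities:
  #1 (cap 8, load 7): A, B — cost 2×9 + 5×8 = 58
  #2 (cap 8, load 8): C — cost 8×9 = 72
  Shipping 130, fixed 216 → total 346.
  Any other capacity-feasible assignment to {#1, #2} ships for at least 130.
Total demand is 15 and no other set of sites has combined capacity ≥ 15, so {#1, #2} is the only feasible choice of open sites. Minimum: 346.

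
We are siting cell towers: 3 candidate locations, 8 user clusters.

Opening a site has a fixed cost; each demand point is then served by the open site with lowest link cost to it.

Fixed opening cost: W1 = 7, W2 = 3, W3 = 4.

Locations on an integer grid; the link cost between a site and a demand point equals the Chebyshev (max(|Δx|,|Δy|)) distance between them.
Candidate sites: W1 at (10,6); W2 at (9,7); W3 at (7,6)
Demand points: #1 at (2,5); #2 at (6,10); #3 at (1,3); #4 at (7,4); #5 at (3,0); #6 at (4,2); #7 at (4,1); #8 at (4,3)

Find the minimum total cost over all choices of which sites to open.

39

Open {W3}: assign each demand point to its cheapest open site.
  #1→W3 5, #2→W3 4, #3→W3 6, #4→W3 2, #5→W3 6, #6→W3 4, #7→W3 5, #8→W3 3
  link cost 35, fixed 4 → total 39.
Compare {W2, W3}: link cost 34 + fixed 7 = 41.
Compare {W1, W3}: link cost 35 + fixed 11 = 46.
Compare {W2}: link cost 44 + fixed 3 = 47.
All other subsets cost ≥ 41. Minimum total cost: 39.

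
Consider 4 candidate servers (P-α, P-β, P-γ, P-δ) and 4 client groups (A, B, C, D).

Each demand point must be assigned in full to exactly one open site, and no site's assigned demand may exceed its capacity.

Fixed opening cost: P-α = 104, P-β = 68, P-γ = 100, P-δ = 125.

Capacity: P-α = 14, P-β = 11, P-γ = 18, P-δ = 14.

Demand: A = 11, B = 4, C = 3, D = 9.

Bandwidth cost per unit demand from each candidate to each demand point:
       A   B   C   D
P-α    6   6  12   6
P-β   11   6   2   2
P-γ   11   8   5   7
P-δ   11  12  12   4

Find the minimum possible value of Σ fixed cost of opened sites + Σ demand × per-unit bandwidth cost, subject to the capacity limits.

Open {P-β, P-γ}; cheapest assignment that respects the capacities:
  P-β (cap 11, load 9): D — cost 9×2 = 18
  P-γ (cap 18, load 18): A, B, C — cost 11×11 + 4×8 + 3×5 = 168
  Shipping 186, fixed 168 → total 354.
  Any other capacity-feasible assignment to {P-β, P-γ} ships for at least 186.
Compare {P-α, P-γ}: its best feasible assignment gives total 380.
Compare {P-α, P-β, P-γ}: its best feasible assignment gives total 403.
Every other set of open sites that can feasibly serve all demand totals ≥ 380 even under its best assignment. Minimum: 354.

354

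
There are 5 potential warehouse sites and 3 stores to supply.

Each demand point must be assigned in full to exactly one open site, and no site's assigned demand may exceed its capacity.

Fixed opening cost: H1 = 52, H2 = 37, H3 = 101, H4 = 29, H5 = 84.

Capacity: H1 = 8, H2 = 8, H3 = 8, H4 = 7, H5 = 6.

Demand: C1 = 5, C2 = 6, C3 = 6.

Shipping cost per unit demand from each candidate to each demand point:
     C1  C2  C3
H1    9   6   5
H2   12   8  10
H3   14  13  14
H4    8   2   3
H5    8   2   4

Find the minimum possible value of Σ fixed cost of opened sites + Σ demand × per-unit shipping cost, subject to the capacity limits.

220

Open {H1, H2, H4}; cheapest assignment that respects the capacities:
  H1 (cap 8, load 6): C3 — cost 6×5 = 30
  H2 (cap 8, load 5): C1 — cost 5×12 = 60
  H4 (cap 7, load 6): C2 — cost 6×2 = 12
  Shipping 102, fixed 118 → total 220.
  Any other capacity-feasible assignment to {H1, H2, H4} ships for at least 102.
Compare {H1, H4, H5}: its best feasible assignment gives total 240.
Compare {H2, H4, H5}: its best feasible assignment gives total 240.
Every other set of open sites that can feasibly serve all demand totals ≥ 240 even under its best assignment. Minimum: 220.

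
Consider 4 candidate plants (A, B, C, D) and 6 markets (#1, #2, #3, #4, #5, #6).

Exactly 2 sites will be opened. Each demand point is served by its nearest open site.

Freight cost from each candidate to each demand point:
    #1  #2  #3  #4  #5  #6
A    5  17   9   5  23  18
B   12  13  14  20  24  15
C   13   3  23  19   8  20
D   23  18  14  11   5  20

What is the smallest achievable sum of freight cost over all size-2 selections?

48

Open {A, C}.
  #1→A 5, #2→C 3, #3→A 9, #4→A 5, #5→C 8, #6→A 18  ⇒ total 48.
Compare {A, D}: total 59.
Compare {C, D}: total 66.
No size-2 selection does better; minimum is 48.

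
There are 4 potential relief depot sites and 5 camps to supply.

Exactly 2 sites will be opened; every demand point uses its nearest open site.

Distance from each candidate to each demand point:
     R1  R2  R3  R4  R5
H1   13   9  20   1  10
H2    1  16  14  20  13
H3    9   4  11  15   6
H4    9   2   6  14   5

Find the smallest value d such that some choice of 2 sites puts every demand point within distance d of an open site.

9

Open {H1, H4}.
  Farthest demand point is R1 at distance 9 (to H4); all others are ≤ 9.
With {H1, H3} the worst case is 11.
With {H1, H2} the worst case is 14.
No size-2 selection achieves below 9.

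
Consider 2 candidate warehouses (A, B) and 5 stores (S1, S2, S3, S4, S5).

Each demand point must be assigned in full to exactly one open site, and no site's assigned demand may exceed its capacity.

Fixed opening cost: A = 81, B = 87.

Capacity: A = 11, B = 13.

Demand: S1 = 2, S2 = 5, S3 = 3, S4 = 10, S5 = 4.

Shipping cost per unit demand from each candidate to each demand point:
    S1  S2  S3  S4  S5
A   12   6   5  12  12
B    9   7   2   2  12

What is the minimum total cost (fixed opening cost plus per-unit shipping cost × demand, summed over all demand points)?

296

Open {A, B}; cheapest assignment that respects the capacities:
  A (cap 11, load 11): S1, S2, S5 — cost 2×12 + 5×6 + 4×12 = 102
  B (cap 13, load 13): S3, S4 — cost 3×2 + 10×2 = 26
  Shipping 128, fixed 168 → total 296.
  Any other capacity-feasible assignment to {A, B} ships for at least 128.
Total demand is 24 and no other set of sites has combined capacity ≥ 24, so {A, B} is the only feasible choice of open sites. Minimum: 296.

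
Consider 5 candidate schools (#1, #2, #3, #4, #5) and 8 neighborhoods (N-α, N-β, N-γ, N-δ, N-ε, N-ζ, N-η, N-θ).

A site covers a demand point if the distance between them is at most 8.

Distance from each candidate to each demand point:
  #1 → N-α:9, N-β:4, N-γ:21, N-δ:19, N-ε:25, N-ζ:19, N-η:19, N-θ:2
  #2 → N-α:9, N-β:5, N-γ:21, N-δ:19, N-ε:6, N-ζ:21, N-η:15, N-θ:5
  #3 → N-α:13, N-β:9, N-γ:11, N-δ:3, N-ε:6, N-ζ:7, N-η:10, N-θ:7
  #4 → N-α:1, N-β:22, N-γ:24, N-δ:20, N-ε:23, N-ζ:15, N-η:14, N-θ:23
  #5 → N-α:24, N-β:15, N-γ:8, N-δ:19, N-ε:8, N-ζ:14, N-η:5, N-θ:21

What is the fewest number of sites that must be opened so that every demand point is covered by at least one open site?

Coverage sets (demand points within 8 of each site):
  #1: {N-β, N-θ}
  #2: {N-β, N-ε, N-θ}
  #3: {N-δ, N-ε, N-ζ, N-θ}
  #4: {N-α}
  #5: {N-γ, N-ε, N-η}
No 3 sites suffice: every size-3 union leaves at least one demand point uncovered.
But {#1, #3, #4, #5} covers everything, so the minimum is 4.

4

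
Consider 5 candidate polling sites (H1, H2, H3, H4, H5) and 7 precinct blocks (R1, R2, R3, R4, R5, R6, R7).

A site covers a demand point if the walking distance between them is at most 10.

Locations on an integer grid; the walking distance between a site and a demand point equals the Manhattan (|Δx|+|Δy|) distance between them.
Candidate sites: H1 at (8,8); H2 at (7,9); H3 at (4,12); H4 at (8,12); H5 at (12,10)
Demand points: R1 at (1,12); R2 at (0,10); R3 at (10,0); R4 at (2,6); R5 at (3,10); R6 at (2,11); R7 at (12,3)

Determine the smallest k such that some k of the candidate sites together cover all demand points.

2

Coverage sets (demand points within 10 of each site):
  H1: {R2, R3, R4, R5, R6, R7}
  H2: {R1, R2, R4, R5, R6}
  H3: {R1, R2, R4, R5, R6}
  H4: {R1, R2, R5, R6}
  H5: {R5, R7}
No single site covers all 7 demand points.
But {H1, H2} covers everything, so the minimum is 2.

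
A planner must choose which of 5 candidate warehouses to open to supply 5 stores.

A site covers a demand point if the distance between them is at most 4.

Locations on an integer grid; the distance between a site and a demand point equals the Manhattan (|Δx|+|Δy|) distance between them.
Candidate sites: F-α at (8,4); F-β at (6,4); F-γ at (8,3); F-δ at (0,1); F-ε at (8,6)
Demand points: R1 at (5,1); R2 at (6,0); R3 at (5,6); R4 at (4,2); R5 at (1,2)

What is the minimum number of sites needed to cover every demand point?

2

Coverage sets (demand points within 4 of each site):
  F-α: {}
  F-β: {R1, R2, R3, R4}
  F-γ: {}
  F-δ: {R5}
  F-ε: {R3}
No single site covers all 5 demand points.
But {F-β, F-δ} covers everything, so the minimum is 2.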